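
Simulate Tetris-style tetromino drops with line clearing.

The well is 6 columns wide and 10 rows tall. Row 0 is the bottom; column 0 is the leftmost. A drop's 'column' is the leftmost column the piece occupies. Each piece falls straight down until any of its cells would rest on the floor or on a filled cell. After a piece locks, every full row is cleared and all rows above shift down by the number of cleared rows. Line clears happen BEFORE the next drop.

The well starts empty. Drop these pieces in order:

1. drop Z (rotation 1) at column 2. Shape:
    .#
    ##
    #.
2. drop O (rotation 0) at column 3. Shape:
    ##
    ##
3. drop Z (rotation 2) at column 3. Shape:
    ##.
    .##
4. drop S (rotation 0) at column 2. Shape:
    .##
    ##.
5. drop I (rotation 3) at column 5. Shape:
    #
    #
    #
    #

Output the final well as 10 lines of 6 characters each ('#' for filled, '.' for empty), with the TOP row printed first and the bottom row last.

Answer: .....#
...###
..##.#
...###
....##
...##.
...##.
...#..
..##..
..#...

Derivation:
Drop 1: Z rot1 at col 2 lands with bottom-row=0; cleared 0 line(s) (total 0); column heights now [0 0 2 3 0 0], max=3
Drop 2: O rot0 at col 3 lands with bottom-row=3; cleared 0 line(s) (total 0); column heights now [0 0 2 5 5 0], max=5
Drop 3: Z rot2 at col 3 lands with bottom-row=5; cleared 0 line(s) (total 0); column heights now [0 0 2 7 7 6], max=7
Drop 4: S rot0 at col 2 lands with bottom-row=7; cleared 0 line(s) (total 0); column heights now [0 0 8 9 9 6], max=9
Drop 5: I rot3 at col 5 lands with bottom-row=6; cleared 0 line(s) (total 0); column heights now [0 0 8 9 9 10], max=10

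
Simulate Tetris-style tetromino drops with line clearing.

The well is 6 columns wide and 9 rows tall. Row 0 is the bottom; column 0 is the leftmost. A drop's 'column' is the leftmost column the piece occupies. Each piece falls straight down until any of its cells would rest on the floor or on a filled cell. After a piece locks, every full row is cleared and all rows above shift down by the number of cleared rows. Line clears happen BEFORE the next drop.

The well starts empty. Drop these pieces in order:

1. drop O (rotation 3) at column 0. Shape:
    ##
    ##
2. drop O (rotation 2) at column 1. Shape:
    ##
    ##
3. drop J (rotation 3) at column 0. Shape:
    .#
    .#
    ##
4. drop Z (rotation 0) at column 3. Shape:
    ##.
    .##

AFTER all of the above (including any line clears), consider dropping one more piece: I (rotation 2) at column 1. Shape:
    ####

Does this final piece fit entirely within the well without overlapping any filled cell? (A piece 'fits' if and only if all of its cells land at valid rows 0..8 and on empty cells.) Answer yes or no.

Drop 1: O rot3 at col 0 lands with bottom-row=0; cleared 0 line(s) (total 0); column heights now [2 2 0 0 0 0], max=2
Drop 2: O rot2 at col 1 lands with bottom-row=2; cleared 0 line(s) (total 0); column heights now [2 4 4 0 0 0], max=4
Drop 3: J rot3 at col 0 lands with bottom-row=4; cleared 0 line(s) (total 0); column heights now [5 7 4 0 0 0], max=7
Drop 4: Z rot0 at col 3 lands with bottom-row=0; cleared 0 line(s) (total 0); column heights now [5 7 4 2 2 1], max=7
Test piece I rot2 at col 1 (width 4): heights before test = [5 7 4 2 2 1]; fits = True

Answer: yes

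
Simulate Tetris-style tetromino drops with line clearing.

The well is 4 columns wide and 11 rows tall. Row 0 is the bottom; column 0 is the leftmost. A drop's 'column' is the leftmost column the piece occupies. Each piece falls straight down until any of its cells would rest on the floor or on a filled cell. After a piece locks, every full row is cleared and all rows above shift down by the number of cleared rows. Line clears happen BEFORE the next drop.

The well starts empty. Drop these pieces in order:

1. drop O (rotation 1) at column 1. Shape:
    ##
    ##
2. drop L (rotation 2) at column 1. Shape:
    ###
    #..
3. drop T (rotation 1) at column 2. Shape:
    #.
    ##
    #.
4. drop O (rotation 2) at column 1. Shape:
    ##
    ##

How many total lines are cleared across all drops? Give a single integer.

Drop 1: O rot1 at col 1 lands with bottom-row=0; cleared 0 line(s) (total 0); column heights now [0 2 2 0], max=2
Drop 2: L rot2 at col 1 lands with bottom-row=2; cleared 0 line(s) (total 0); column heights now [0 4 4 4], max=4
Drop 3: T rot1 at col 2 lands with bottom-row=4; cleared 0 line(s) (total 0); column heights now [0 4 7 6], max=7
Drop 4: O rot2 at col 1 lands with bottom-row=7; cleared 0 line(s) (total 0); column heights now [0 9 9 6], max=9

Answer: 0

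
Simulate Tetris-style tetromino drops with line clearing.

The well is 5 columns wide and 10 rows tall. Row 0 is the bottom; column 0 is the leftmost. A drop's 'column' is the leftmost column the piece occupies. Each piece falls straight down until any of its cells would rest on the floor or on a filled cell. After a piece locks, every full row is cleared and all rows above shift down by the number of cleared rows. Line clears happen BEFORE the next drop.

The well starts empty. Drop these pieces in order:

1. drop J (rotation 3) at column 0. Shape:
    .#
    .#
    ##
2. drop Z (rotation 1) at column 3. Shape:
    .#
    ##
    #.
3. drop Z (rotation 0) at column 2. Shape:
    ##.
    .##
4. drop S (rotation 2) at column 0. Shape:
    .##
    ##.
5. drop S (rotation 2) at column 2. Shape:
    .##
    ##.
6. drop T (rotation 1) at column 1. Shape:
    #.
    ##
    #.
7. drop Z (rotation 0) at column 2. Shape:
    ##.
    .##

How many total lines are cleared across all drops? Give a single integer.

Answer: 0

Derivation:
Drop 1: J rot3 at col 0 lands with bottom-row=0; cleared 0 line(s) (total 0); column heights now [1 3 0 0 0], max=3
Drop 2: Z rot1 at col 3 lands with bottom-row=0; cleared 0 line(s) (total 0); column heights now [1 3 0 2 3], max=3
Drop 3: Z rot0 at col 2 lands with bottom-row=3; cleared 0 line(s) (total 0); column heights now [1 3 5 5 4], max=5
Drop 4: S rot2 at col 0 lands with bottom-row=4; cleared 0 line(s) (total 0); column heights now [5 6 6 5 4], max=6
Drop 5: S rot2 at col 2 lands with bottom-row=6; cleared 0 line(s) (total 0); column heights now [5 6 7 8 8], max=8
Drop 6: T rot1 at col 1 lands with bottom-row=6; cleared 0 line(s) (total 0); column heights now [5 9 8 8 8], max=9
Drop 7: Z rot0 at col 2 lands with bottom-row=8; cleared 0 line(s) (total 0); column heights now [5 9 10 10 9], max=10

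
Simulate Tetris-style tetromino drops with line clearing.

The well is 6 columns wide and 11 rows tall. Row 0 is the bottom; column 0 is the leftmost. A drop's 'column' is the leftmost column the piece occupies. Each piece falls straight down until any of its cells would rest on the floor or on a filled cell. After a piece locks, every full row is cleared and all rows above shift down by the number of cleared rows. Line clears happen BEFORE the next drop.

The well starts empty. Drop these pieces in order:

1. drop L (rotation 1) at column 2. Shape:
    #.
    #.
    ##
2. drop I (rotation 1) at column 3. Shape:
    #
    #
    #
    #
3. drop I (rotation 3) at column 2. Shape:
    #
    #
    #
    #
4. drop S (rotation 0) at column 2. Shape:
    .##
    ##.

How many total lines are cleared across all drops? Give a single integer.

Answer: 0

Derivation:
Drop 1: L rot1 at col 2 lands with bottom-row=0; cleared 0 line(s) (total 0); column heights now [0 0 3 1 0 0], max=3
Drop 2: I rot1 at col 3 lands with bottom-row=1; cleared 0 line(s) (total 0); column heights now [0 0 3 5 0 0], max=5
Drop 3: I rot3 at col 2 lands with bottom-row=3; cleared 0 line(s) (total 0); column heights now [0 0 7 5 0 0], max=7
Drop 4: S rot0 at col 2 lands with bottom-row=7; cleared 0 line(s) (total 0); column heights now [0 0 8 9 9 0], max=9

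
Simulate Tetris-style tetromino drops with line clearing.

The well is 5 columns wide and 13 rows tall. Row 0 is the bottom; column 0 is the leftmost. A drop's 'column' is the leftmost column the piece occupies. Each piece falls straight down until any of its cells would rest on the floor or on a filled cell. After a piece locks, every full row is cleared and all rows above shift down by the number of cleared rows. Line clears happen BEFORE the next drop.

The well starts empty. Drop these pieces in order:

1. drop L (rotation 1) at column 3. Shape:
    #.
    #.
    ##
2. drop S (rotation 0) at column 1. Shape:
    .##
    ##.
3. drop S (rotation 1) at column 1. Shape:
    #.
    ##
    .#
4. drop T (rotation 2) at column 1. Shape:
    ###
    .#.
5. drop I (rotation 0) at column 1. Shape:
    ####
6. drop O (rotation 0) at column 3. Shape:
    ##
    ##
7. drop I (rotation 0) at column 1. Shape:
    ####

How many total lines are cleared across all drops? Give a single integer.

Answer: 0

Derivation:
Drop 1: L rot1 at col 3 lands with bottom-row=0; cleared 0 line(s) (total 0); column heights now [0 0 0 3 1], max=3
Drop 2: S rot0 at col 1 lands with bottom-row=2; cleared 0 line(s) (total 0); column heights now [0 3 4 4 1], max=4
Drop 3: S rot1 at col 1 lands with bottom-row=4; cleared 0 line(s) (total 0); column heights now [0 7 6 4 1], max=7
Drop 4: T rot2 at col 1 lands with bottom-row=6; cleared 0 line(s) (total 0); column heights now [0 8 8 8 1], max=8
Drop 5: I rot0 at col 1 lands with bottom-row=8; cleared 0 line(s) (total 0); column heights now [0 9 9 9 9], max=9
Drop 6: O rot0 at col 3 lands with bottom-row=9; cleared 0 line(s) (total 0); column heights now [0 9 9 11 11], max=11
Drop 7: I rot0 at col 1 lands with bottom-row=11; cleared 0 line(s) (total 0); column heights now [0 12 12 12 12], max=12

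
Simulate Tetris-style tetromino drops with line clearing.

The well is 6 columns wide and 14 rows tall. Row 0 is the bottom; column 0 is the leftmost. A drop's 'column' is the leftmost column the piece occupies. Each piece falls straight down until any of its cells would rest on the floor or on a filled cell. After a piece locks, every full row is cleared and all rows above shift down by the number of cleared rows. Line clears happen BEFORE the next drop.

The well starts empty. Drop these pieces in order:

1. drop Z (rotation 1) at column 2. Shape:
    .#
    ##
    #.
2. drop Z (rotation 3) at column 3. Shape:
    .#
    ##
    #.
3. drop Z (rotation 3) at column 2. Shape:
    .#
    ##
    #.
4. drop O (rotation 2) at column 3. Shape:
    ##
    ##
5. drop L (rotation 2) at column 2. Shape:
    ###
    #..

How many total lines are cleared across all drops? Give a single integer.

Answer: 0

Derivation:
Drop 1: Z rot1 at col 2 lands with bottom-row=0; cleared 0 line(s) (total 0); column heights now [0 0 2 3 0 0], max=3
Drop 2: Z rot3 at col 3 lands with bottom-row=3; cleared 0 line(s) (total 0); column heights now [0 0 2 5 6 0], max=6
Drop 3: Z rot3 at col 2 lands with bottom-row=4; cleared 0 line(s) (total 0); column heights now [0 0 6 7 6 0], max=7
Drop 4: O rot2 at col 3 lands with bottom-row=7; cleared 0 line(s) (total 0); column heights now [0 0 6 9 9 0], max=9
Drop 5: L rot2 at col 2 lands with bottom-row=8; cleared 0 line(s) (total 0); column heights now [0 0 10 10 10 0], max=10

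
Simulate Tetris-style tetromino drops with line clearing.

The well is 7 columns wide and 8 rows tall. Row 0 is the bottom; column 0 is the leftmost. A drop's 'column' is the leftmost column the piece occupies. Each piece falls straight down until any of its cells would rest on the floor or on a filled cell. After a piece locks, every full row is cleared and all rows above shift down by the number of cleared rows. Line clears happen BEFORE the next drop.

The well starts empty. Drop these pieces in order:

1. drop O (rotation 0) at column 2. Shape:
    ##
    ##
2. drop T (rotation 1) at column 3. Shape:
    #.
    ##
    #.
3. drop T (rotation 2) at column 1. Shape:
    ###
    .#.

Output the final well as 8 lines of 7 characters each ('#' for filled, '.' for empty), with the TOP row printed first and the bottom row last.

Drop 1: O rot0 at col 2 lands with bottom-row=0; cleared 0 line(s) (total 0); column heights now [0 0 2 2 0 0 0], max=2
Drop 2: T rot1 at col 3 lands with bottom-row=2; cleared 0 line(s) (total 0); column heights now [0 0 2 5 4 0 0], max=5
Drop 3: T rot2 at col 1 lands with bottom-row=4; cleared 0 line(s) (total 0); column heights now [0 6 6 6 4 0 0], max=6

Answer: .......
.......
.###...
..##...
...##..
...#...
..##...
..##...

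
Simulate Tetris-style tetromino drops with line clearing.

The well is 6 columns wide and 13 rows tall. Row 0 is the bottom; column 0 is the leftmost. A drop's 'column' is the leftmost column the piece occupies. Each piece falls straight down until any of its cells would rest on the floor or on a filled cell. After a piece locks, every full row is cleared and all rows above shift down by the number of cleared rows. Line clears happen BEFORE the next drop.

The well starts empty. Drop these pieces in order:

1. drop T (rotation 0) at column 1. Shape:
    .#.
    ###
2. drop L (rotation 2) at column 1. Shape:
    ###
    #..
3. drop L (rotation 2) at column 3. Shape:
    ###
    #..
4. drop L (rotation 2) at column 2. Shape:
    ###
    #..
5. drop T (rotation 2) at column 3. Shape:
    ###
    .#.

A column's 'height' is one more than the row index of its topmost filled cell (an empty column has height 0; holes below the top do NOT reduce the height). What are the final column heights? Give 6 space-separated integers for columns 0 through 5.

Drop 1: T rot0 at col 1 lands with bottom-row=0; cleared 0 line(s) (total 0); column heights now [0 1 2 1 0 0], max=2
Drop 2: L rot2 at col 1 lands with bottom-row=1; cleared 0 line(s) (total 0); column heights now [0 3 3 3 0 0], max=3
Drop 3: L rot2 at col 3 lands with bottom-row=3; cleared 0 line(s) (total 0); column heights now [0 3 3 5 5 5], max=5
Drop 4: L rot2 at col 2 lands with bottom-row=4; cleared 0 line(s) (total 0); column heights now [0 3 6 6 6 5], max=6
Drop 5: T rot2 at col 3 lands with bottom-row=6; cleared 0 line(s) (total 0); column heights now [0 3 6 8 8 8], max=8

Answer: 0 3 6 8 8 8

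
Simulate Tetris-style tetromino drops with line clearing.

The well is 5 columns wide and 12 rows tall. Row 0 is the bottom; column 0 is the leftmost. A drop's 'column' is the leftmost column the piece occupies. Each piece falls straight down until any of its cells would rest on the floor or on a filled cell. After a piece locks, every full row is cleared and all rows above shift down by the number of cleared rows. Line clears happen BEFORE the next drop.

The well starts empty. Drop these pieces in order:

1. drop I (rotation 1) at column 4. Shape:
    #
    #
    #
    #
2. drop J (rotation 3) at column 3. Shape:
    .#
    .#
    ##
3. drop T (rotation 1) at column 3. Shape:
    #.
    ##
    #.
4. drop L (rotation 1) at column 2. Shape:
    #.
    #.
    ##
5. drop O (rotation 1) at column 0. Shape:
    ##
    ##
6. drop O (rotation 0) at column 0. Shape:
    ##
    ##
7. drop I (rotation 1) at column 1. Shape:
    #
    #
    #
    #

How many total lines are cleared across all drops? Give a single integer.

Drop 1: I rot1 at col 4 lands with bottom-row=0; cleared 0 line(s) (total 0); column heights now [0 0 0 0 4], max=4
Drop 2: J rot3 at col 3 lands with bottom-row=4; cleared 0 line(s) (total 0); column heights now [0 0 0 5 7], max=7
Drop 3: T rot1 at col 3 lands with bottom-row=6; cleared 0 line(s) (total 0); column heights now [0 0 0 9 8], max=9
Drop 4: L rot1 at col 2 lands with bottom-row=9; cleared 0 line(s) (total 0); column heights now [0 0 12 10 8], max=12
Drop 5: O rot1 at col 0 lands with bottom-row=0; cleared 0 line(s) (total 0); column heights now [2 2 12 10 8], max=12
Drop 6: O rot0 at col 0 lands with bottom-row=2; cleared 0 line(s) (total 0); column heights now [4 4 12 10 8], max=12
Drop 7: I rot1 at col 1 lands with bottom-row=4; cleared 0 line(s) (total 0); column heights now [4 8 12 10 8], max=12

Answer: 0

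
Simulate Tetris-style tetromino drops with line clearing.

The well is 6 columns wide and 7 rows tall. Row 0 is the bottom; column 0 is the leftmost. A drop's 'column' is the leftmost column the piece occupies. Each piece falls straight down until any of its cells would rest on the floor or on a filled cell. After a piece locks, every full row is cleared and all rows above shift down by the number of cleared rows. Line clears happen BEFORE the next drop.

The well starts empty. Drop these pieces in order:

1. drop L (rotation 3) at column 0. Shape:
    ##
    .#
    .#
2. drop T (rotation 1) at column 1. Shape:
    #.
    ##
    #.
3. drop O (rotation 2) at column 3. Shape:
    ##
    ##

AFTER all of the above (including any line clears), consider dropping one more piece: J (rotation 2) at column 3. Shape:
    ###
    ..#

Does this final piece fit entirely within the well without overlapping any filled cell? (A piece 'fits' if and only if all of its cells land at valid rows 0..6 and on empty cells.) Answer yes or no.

Answer: yes

Derivation:
Drop 1: L rot3 at col 0 lands with bottom-row=0; cleared 0 line(s) (total 0); column heights now [3 3 0 0 0 0], max=3
Drop 2: T rot1 at col 1 lands with bottom-row=3; cleared 0 line(s) (total 0); column heights now [3 6 5 0 0 0], max=6
Drop 3: O rot2 at col 3 lands with bottom-row=0; cleared 0 line(s) (total 0); column heights now [3 6 5 2 2 0], max=6
Test piece J rot2 at col 3 (width 3): heights before test = [3 6 5 2 2 0]; fits = True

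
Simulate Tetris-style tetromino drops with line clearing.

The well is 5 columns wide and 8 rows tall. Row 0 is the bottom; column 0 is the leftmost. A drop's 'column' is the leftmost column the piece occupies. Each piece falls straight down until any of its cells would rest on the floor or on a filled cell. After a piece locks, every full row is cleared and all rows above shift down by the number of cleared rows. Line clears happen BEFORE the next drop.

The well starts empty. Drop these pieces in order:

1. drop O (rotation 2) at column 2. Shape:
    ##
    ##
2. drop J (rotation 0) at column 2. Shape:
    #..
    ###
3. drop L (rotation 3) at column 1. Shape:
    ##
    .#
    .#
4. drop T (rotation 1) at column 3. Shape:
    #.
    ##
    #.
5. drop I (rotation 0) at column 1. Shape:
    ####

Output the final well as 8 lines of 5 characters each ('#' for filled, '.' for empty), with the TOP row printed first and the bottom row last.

Answer: .####
.##..
..##.
..###
..##.
..###
..##.
..##.

Derivation:
Drop 1: O rot2 at col 2 lands with bottom-row=0; cleared 0 line(s) (total 0); column heights now [0 0 2 2 0], max=2
Drop 2: J rot0 at col 2 lands with bottom-row=2; cleared 0 line(s) (total 0); column heights now [0 0 4 3 3], max=4
Drop 3: L rot3 at col 1 lands with bottom-row=4; cleared 0 line(s) (total 0); column heights now [0 7 7 3 3], max=7
Drop 4: T rot1 at col 3 lands with bottom-row=3; cleared 0 line(s) (total 0); column heights now [0 7 7 6 5], max=7
Drop 5: I rot0 at col 1 lands with bottom-row=7; cleared 0 line(s) (total 0); column heights now [0 8 8 8 8], max=8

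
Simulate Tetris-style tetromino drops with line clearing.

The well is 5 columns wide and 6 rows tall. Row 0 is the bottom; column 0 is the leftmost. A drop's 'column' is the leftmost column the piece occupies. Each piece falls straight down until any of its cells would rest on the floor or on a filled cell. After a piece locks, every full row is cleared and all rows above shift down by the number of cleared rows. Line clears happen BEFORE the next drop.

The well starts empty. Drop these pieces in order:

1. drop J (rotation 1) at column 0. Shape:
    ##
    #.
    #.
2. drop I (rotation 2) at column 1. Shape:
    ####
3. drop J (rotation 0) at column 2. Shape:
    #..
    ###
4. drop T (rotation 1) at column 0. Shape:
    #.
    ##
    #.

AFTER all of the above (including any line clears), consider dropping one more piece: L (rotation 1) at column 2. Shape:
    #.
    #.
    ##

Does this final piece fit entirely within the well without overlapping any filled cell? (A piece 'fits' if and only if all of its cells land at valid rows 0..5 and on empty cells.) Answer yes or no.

Drop 1: J rot1 at col 0 lands with bottom-row=0; cleared 0 line(s) (total 0); column heights now [3 3 0 0 0], max=3
Drop 2: I rot2 at col 1 lands with bottom-row=3; cleared 0 line(s) (total 0); column heights now [3 4 4 4 4], max=4
Drop 3: J rot0 at col 2 lands with bottom-row=4; cleared 0 line(s) (total 0); column heights now [3 4 6 5 5], max=6
Drop 4: T rot1 at col 0 lands with bottom-row=3; cleared 2 line(s) (total 2); column heights now [4 3 4 0 0], max=4
Test piece L rot1 at col 2 (width 2): heights before test = [4 3 4 0 0]; fits = False

Answer: no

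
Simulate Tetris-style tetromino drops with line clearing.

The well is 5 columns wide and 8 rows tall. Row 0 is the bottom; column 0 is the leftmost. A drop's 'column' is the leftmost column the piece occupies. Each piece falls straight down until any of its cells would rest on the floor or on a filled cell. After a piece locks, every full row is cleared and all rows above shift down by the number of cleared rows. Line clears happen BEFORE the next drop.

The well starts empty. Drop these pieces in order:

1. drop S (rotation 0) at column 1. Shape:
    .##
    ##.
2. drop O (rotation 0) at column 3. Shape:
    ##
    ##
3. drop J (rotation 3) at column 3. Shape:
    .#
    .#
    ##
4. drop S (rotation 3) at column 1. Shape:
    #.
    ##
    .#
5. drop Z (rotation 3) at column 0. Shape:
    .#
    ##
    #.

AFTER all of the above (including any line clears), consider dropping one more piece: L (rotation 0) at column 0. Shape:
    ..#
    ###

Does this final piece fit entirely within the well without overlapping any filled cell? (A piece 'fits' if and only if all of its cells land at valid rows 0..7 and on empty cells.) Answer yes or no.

Answer: no

Derivation:
Drop 1: S rot0 at col 1 lands with bottom-row=0; cleared 0 line(s) (total 0); column heights now [0 1 2 2 0], max=2
Drop 2: O rot0 at col 3 lands with bottom-row=2; cleared 0 line(s) (total 0); column heights now [0 1 2 4 4], max=4
Drop 3: J rot3 at col 3 lands with bottom-row=4; cleared 0 line(s) (total 0); column heights now [0 1 2 5 7], max=7
Drop 4: S rot3 at col 1 lands with bottom-row=2; cleared 0 line(s) (total 0); column heights now [0 5 4 5 7], max=7
Drop 5: Z rot3 at col 0 lands with bottom-row=4; cleared 0 line(s) (total 0); column heights now [6 7 4 5 7], max=7
Test piece L rot0 at col 0 (width 3): heights before test = [6 7 4 5 7]; fits = False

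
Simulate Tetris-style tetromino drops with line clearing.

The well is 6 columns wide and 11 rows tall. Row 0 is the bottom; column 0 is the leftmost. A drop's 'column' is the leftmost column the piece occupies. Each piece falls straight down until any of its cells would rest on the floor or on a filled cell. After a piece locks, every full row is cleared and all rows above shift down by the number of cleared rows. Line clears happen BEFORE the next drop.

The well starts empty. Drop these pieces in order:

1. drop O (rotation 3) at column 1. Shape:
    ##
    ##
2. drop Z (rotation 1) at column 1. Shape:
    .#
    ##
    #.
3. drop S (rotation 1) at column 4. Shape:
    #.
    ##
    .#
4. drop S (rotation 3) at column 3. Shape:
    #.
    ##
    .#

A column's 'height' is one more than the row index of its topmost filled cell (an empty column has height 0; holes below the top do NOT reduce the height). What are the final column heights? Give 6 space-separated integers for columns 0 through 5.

Drop 1: O rot3 at col 1 lands with bottom-row=0; cleared 0 line(s) (total 0); column heights now [0 2 2 0 0 0], max=2
Drop 2: Z rot1 at col 1 lands with bottom-row=2; cleared 0 line(s) (total 0); column heights now [0 4 5 0 0 0], max=5
Drop 3: S rot1 at col 4 lands with bottom-row=0; cleared 0 line(s) (total 0); column heights now [0 4 5 0 3 2], max=5
Drop 4: S rot3 at col 3 lands with bottom-row=3; cleared 0 line(s) (total 0); column heights now [0 4 5 6 5 2], max=6

Answer: 0 4 5 6 5 2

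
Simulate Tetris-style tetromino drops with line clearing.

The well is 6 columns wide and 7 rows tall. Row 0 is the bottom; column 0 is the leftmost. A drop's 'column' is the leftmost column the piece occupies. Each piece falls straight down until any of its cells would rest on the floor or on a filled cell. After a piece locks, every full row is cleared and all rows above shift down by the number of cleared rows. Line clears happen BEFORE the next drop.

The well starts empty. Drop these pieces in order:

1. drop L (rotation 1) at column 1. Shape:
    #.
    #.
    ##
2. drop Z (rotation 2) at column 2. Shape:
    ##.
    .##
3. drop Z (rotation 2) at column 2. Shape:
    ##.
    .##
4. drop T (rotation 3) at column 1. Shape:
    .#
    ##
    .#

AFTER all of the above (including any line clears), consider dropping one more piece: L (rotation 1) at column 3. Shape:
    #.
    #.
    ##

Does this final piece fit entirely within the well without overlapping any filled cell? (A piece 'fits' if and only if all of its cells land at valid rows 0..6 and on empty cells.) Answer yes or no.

Drop 1: L rot1 at col 1 lands with bottom-row=0; cleared 0 line(s) (total 0); column heights now [0 3 1 0 0 0], max=3
Drop 2: Z rot2 at col 2 lands with bottom-row=0; cleared 0 line(s) (total 0); column heights now [0 3 2 2 1 0], max=3
Drop 3: Z rot2 at col 2 lands with bottom-row=2; cleared 0 line(s) (total 0); column heights now [0 3 4 4 3 0], max=4
Drop 4: T rot3 at col 1 lands with bottom-row=4; cleared 0 line(s) (total 0); column heights now [0 6 7 4 3 0], max=7
Test piece L rot1 at col 3 (width 2): heights before test = [0 6 7 4 3 0]; fits = True

Answer: yes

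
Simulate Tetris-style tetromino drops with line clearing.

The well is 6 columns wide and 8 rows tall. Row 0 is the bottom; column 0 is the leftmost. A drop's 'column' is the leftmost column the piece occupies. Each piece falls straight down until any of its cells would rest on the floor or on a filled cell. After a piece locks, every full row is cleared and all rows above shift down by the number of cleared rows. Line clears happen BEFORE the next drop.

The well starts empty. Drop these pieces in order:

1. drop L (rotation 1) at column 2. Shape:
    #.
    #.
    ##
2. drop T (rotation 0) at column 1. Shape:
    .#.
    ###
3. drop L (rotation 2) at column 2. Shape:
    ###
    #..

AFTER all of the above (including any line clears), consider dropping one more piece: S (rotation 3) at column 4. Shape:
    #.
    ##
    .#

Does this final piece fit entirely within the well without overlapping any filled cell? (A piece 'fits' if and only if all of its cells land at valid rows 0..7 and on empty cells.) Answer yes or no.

Answer: no

Derivation:
Drop 1: L rot1 at col 2 lands with bottom-row=0; cleared 0 line(s) (total 0); column heights now [0 0 3 1 0 0], max=3
Drop 2: T rot0 at col 1 lands with bottom-row=3; cleared 0 line(s) (total 0); column heights now [0 4 5 4 0 0], max=5
Drop 3: L rot2 at col 2 lands with bottom-row=5; cleared 0 line(s) (total 0); column heights now [0 4 7 7 7 0], max=7
Test piece S rot3 at col 4 (width 2): heights before test = [0 4 7 7 7 0]; fits = False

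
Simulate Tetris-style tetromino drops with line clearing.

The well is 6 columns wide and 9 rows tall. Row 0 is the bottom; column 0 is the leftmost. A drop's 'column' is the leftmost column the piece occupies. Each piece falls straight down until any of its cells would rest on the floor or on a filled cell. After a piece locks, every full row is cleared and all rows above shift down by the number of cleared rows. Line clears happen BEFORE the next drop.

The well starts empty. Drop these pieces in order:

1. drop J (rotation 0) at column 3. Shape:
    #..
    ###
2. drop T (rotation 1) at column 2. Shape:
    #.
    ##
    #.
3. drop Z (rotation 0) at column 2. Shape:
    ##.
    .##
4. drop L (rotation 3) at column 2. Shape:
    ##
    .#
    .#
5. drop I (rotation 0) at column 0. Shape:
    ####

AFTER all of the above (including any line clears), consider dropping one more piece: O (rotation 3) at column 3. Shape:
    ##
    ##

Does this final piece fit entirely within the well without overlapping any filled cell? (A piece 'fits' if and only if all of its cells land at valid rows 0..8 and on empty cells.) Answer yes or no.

Drop 1: J rot0 at col 3 lands with bottom-row=0; cleared 0 line(s) (total 0); column heights now [0 0 0 2 1 1], max=2
Drop 2: T rot1 at col 2 lands with bottom-row=1; cleared 0 line(s) (total 0); column heights now [0 0 4 3 1 1], max=4
Drop 3: Z rot0 at col 2 lands with bottom-row=3; cleared 0 line(s) (total 0); column heights now [0 0 5 5 4 1], max=5
Drop 4: L rot3 at col 2 lands with bottom-row=5; cleared 0 line(s) (total 0); column heights now [0 0 8 8 4 1], max=8
Drop 5: I rot0 at col 0 lands with bottom-row=8; cleared 0 line(s) (total 0); column heights now [9 9 9 9 4 1], max=9
Test piece O rot3 at col 3 (width 2): heights before test = [9 9 9 9 4 1]; fits = False

Answer: no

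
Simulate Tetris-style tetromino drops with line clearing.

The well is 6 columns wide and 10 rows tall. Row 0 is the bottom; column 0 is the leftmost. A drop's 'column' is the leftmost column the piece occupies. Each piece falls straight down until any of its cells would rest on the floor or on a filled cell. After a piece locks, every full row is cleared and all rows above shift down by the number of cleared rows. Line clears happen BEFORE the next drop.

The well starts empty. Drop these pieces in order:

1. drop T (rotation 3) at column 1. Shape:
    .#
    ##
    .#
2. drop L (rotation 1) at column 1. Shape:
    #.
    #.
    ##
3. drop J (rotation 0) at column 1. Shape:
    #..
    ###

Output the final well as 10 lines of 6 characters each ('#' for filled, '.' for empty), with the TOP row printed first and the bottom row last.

Answer: ......
......
.#....
.###..
.#....
.#....
.##...
..#...
.##...
..#...

Derivation:
Drop 1: T rot3 at col 1 lands with bottom-row=0; cleared 0 line(s) (total 0); column heights now [0 2 3 0 0 0], max=3
Drop 2: L rot1 at col 1 lands with bottom-row=3; cleared 0 line(s) (total 0); column heights now [0 6 4 0 0 0], max=6
Drop 3: J rot0 at col 1 lands with bottom-row=6; cleared 0 line(s) (total 0); column heights now [0 8 7 7 0 0], max=8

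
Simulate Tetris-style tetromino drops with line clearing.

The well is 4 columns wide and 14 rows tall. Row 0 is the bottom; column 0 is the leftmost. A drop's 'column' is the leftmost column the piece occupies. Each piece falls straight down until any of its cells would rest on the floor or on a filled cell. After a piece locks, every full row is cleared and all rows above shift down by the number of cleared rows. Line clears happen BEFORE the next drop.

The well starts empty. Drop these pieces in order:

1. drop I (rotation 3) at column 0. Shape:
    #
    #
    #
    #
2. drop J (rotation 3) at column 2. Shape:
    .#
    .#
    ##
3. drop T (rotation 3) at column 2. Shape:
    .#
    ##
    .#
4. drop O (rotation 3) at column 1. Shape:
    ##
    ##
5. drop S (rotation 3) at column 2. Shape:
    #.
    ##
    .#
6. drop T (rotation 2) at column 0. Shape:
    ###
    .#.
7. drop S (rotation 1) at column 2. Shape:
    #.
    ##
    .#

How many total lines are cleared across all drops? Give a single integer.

Answer: 1

Derivation:
Drop 1: I rot3 at col 0 lands with bottom-row=0; cleared 0 line(s) (total 0); column heights now [4 0 0 0], max=4
Drop 2: J rot3 at col 2 lands with bottom-row=0; cleared 0 line(s) (total 0); column heights now [4 0 1 3], max=4
Drop 3: T rot3 at col 2 lands with bottom-row=3; cleared 0 line(s) (total 0); column heights now [4 0 5 6], max=6
Drop 4: O rot3 at col 1 lands with bottom-row=5; cleared 0 line(s) (total 0); column heights now [4 7 7 6], max=7
Drop 5: S rot3 at col 2 lands with bottom-row=6; cleared 0 line(s) (total 0); column heights now [4 7 9 8], max=9
Drop 6: T rot2 at col 0 lands with bottom-row=8; cleared 0 line(s) (total 0); column heights now [10 10 10 8], max=10
Drop 7: S rot1 at col 2 lands with bottom-row=9; cleared 1 line(s) (total 1); column heights now [4 9 11 10], max=11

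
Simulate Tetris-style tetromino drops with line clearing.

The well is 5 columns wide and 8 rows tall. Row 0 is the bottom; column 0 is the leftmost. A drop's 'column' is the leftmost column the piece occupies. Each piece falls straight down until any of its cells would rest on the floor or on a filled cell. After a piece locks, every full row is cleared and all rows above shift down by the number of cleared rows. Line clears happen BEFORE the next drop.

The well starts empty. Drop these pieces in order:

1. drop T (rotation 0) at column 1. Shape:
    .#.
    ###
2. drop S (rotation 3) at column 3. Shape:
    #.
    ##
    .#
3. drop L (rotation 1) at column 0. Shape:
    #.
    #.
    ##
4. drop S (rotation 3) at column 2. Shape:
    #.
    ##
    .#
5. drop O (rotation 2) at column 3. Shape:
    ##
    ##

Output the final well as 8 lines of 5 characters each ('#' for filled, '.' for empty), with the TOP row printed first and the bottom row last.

Drop 1: T rot0 at col 1 lands with bottom-row=0; cleared 0 line(s) (total 0); column heights now [0 1 2 1 0], max=2
Drop 2: S rot3 at col 3 lands with bottom-row=0; cleared 0 line(s) (total 0); column heights now [0 1 2 3 2], max=3
Drop 3: L rot1 at col 0 lands with bottom-row=1; cleared 1 line(s) (total 1); column heights now [3 1 1 2 1], max=3
Drop 4: S rot3 at col 2 lands with bottom-row=2; cleared 0 line(s) (total 1); column heights now [3 1 5 4 1], max=5
Drop 5: O rot2 at col 3 lands with bottom-row=4; cleared 0 line(s) (total 1); column heights now [3 1 5 6 6], max=6

Answer: .....
.....
...##
..###
..##.
#..#.
#..#.
.####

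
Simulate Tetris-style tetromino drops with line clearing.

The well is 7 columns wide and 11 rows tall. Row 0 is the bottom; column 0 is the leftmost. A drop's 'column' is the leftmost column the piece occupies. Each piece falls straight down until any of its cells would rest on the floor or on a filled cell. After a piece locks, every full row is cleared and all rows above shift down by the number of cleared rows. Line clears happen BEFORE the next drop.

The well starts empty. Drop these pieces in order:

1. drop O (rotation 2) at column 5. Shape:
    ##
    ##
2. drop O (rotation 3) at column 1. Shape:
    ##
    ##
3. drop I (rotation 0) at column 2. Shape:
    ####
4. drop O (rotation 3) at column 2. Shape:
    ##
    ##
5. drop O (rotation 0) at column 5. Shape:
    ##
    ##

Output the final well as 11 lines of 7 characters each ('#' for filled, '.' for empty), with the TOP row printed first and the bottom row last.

Answer: .......
.......
.......
.......
.......
.......
..##.##
..##.##
..####.
.##..##
.##..##

Derivation:
Drop 1: O rot2 at col 5 lands with bottom-row=0; cleared 0 line(s) (total 0); column heights now [0 0 0 0 0 2 2], max=2
Drop 2: O rot3 at col 1 lands with bottom-row=0; cleared 0 line(s) (total 0); column heights now [0 2 2 0 0 2 2], max=2
Drop 3: I rot0 at col 2 lands with bottom-row=2; cleared 0 line(s) (total 0); column heights now [0 2 3 3 3 3 2], max=3
Drop 4: O rot3 at col 2 lands with bottom-row=3; cleared 0 line(s) (total 0); column heights now [0 2 5 5 3 3 2], max=5
Drop 5: O rot0 at col 5 lands with bottom-row=3; cleared 0 line(s) (total 0); column heights now [0 2 5 5 3 5 5], max=5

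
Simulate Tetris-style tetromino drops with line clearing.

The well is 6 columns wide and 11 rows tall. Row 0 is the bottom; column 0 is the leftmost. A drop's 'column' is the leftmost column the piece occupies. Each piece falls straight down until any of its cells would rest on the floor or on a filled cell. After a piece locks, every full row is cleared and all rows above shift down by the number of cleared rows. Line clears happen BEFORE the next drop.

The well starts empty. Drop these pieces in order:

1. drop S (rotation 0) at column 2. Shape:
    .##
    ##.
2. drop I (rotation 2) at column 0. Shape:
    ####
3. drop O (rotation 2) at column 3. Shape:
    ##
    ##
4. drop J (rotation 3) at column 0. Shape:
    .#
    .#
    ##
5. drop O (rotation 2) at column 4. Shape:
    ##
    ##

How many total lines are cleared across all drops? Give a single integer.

Answer: 0

Derivation:
Drop 1: S rot0 at col 2 lands with bottom-row=0; cleared 0 line(s) (total 0); column heights now [0 0 1 2 2 0], max=2
Drop 2: I rot2 at col 0 lands with bottom-row=2; cleared 0 line(s) (total 0); column heights now [3 3 3 3 2 0], max=3
Drop 3: O rot2 at col 3 lands with bottom-row=3; cleared 0 line(s) (total 0); column heights now [3 3 3 5 5 0], max=5
Drop 4: J rot3 at col 0 lands with bottom-row=3; cleared 0 line(s) (total 0); column heights now [4 6 3 5 5 0], max=6
Drop 5: O rot2 at col 4 lands with bottom-row=5; cleared 0 line(s) (total 0); column heights now [4 6 3 5 7 7], max=7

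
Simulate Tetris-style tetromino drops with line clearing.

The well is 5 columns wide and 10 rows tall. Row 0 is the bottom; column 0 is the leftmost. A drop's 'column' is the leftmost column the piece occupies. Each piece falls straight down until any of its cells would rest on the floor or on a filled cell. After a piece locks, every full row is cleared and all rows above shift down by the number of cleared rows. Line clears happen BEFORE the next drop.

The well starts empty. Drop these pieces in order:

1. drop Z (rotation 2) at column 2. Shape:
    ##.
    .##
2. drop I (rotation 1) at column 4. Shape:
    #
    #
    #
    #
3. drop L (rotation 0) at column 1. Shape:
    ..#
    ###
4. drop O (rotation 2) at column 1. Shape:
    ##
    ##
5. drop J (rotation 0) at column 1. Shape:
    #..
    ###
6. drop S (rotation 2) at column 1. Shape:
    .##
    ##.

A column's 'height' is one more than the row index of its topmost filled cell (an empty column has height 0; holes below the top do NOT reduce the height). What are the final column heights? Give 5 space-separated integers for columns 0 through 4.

Drop 1: Z rot2 at col 2 lands with bottom-row=0; cleared 0 line(s) (total 0); column heights now [0 0 2 2 1], max=2
Drop 2: I rot1 at col 4 lands with bottom-row=1; cleared 0 line(s) (total 0); column heights now [0 0 2 2 5], max=5
Drop 3: L rot0 at col 1 lands with bottom-row=2; cleared 0 line(s) (total 0); column heights now [0 3 3 4 5], max=5
Drop 4: O rot2 at col 1 lands with bottom-row=3; cleared 0 line(s) (total 0); column heights now [0 5 5 4 5], max=5
Drop 5: J rot0 at col 1 lands with bottom-row=5; cleared 0 line(s) (total 0); column heights now [0 7 6 6 5], max=7
Drop 6: S rot2 at col 1 lands with bottom-row=7; cleared 0 line(s) (total 0); column heights now [0 8 9 9 5], max=9

Answer: 0 8 9 9 5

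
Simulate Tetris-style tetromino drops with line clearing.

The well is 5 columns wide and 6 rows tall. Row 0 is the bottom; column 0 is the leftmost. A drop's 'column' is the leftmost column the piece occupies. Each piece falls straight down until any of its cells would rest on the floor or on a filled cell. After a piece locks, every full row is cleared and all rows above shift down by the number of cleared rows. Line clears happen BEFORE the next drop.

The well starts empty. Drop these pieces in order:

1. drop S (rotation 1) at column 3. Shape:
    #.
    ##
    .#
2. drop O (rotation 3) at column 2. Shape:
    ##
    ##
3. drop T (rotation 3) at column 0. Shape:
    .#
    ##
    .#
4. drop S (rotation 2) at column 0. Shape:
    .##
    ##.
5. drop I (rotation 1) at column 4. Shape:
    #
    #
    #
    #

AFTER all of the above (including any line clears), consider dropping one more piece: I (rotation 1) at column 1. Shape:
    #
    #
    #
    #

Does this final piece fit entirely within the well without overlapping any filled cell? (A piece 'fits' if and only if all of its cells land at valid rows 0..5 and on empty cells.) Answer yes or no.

Drop 1: S rot1 at col 3 lands with bottom-row=0; cleared 0 line(s) (total 0); column heights now [0 0 0 3 2], max=3
Drop 2: O rot3 at col 2 lands with bottom-row=3; cleared 0 line(s) (total 0); column heights now [0 0 5 5 2], max=5
Drop 3: T rot3 at col 0 lands with bottom-row=0; cleared 0 line(s) (total 0); column heights now [2 3 5 5 2], max=5
Drop 4: S rot2 at col 0 lands with bottom-row=4; cleared 0 line(s) (total 0); column heights now [5 6 6 5 2], max=6
Drop 5: I rot1 at col 4 lands with bottom-row=2; cleared 1 line(s) (total 1); column heights now [2 5 5 4 5], max=5
Test piece I rot1 at col 1 (width 1): heights before test = [2 5 5 4 5]; fits = False

Answer: no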